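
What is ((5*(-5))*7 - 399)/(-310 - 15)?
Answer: 574/325 ≈ 1.7662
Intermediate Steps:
((5*(-5))*7 - 399)/(-310 - 15) = (-25*7 - 399)/(-325) = (-175 - 399)*(-1/325) = -574*(-1/325) = 574/325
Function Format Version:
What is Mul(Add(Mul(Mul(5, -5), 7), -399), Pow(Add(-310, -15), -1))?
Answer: Rational(574, 325) ≈ 1.7662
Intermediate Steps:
Mul(Add(Mul(Mul(5, -5), 7), -399), Pow(Add(-310, -15), -1)) = Mul(Add(Mul(-25, 7), -399), Pow(-325, -1)) = Mul(Add(-175, -399), Rational(-1, 325)) = Mul(-574, Rational(-1, 325)) = Rational(574, 325)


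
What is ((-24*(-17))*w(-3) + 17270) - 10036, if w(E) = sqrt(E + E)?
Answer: 7234 + 408*I*sqrt(6) ≈ 7234.0 + 999.39*I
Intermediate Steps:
w(E) = sqrt(2)*sqrt(E) (w(E) = sqrt(2*E) = sqrt(2)*sqrt(E))
((-24*(-17))*w(-3) + 17270) - 10036 = ((-24*(-17))*(sqrt(2)*sqrt(-3)) + 17270) - 10036 = (408*(sqrt(2)*(I*sqrt(3))) + 17270) - 10036 = (408*(I*sqrt(6)) + 17270) - 10036 = (408*I*sqrt(6) + 17270) - 10036 = (17270 + 408*I*sqrt(6)) - 10036 = 7234 + 408*I*sqrt(6)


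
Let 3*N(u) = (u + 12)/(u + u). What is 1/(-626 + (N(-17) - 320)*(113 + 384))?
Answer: -102/16283447 ≈ -6.2640e-6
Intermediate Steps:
N(u) = (12 + u)/(6*u) (N(u) = ((u + 12)/(u + u))/3 = ((12 + u)/((2*u)))/3 = ((12 + u)*(1/(2*u)))/3 = ((12 + u)/(2*u))/3 = (12 + u)/(6*u))
1/(-626 + (N(-17) - 320)*(113 + 384)) = 1/(-626 + ((⅙)*(12 - 17)/(-17) - 320)*(113 + 384)) = 1/(-626 + ((⅙)*(-1/17)*(-5) - 320)*497) = 1/(-626 + (5/102 - 320)*497) = 1/(-626 - 32635/102*497) = 1/(-626 - 16219595/102) = 1/(-16283447/102) = -102/16283447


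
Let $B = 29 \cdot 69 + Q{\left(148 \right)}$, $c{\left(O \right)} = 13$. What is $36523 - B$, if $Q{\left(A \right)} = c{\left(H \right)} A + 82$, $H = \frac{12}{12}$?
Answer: $32516$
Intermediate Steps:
$H = 1$ ($H = 12 \cdot \frac{1}{12} = 1$)
$Q{\left(A \right)} = 82 + 13 A$ ($Q{\left(A \right)} = 13 A + 82 = 82 + 13 A$)
$B = 4007$ ($B = 29 \cdot 69 + \left(82 + 13 \cdot 148\right) = 2001 + \left(82 + 1924\right) = 2001 + 2006 = 4007$)
$36523 - B = 36523 - 4007 = 32516$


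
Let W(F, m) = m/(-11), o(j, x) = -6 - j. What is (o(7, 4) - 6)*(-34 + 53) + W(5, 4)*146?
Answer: -4555/11 ≈ -414.09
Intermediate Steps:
W(F, m) = -m/11 (W(F, m) = m*(-1/11) = -m/11)
(o(7, 4) - 6)*(-34 + 53) + W(5, 4)*146 = ((-6 - 1*7) - 6)*(-34 + 53) - 1/11*4*146 = ((-6 - 7) - 6)*19 - 4/11*146 = (-13 - 6)*19 - 584/11 = -19*19 - 584/11 = -361 - 584/11 = -4555/11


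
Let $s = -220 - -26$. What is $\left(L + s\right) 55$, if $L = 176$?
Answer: $-990$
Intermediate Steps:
$s = -194$ ($s = -220 + 26 = -194$)
$\left(L + s\right) 55 = \left(176 - 194\right) 55 = \left(-18\right) 55 = -990$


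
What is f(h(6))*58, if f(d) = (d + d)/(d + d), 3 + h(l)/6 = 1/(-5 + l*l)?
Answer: 58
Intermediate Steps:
h(l) = -18 + 6/(-5 + l**2) (h(l) = -18 + 6/(-5 + l*l) = -18 + 6/(-5 + l**2))
f(d) = 1 (f(d) = (2*d)/((2*d)) = (2*d)*(1/(2*d)) = 1)
f(h(6))*58 = 1*58 = 58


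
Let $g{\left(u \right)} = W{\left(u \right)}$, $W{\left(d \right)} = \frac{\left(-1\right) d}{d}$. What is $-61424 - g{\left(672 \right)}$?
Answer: $-61423$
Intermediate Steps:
$W{\left(d \right)} = -1$
$g{\left(u \right)} = -1$
$-61424 - g{\left(672 \right)} = -61424 - -1 = -61424 + 1 = -61423$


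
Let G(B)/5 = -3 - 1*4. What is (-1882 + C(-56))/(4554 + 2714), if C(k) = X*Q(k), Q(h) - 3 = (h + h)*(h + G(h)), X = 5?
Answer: 49093/7268 ≈ 6.7547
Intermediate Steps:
G(B) = -35 (G(B) = 5*(-3 - 1*4) = 5*(-3 - 4) = 5*(-7) = -35)
Q(h) = 3 + 2*h*(-35 + h) (Q(h) = 3 + (h + h)*(h - 35) = 3 + (2*h)*(-35 + h) = 3 + 2*h*(-35 + h))
C(k) = 15 - 350*k + 10*k**2 (C(k) = 5*(3 - 70*k + 2*k**2) = 15 - 350*k + 10*k**2)
(-1882 + C(-56))/(4554 + 2714) = (-1882 + (15 - 350*(-56) + 10*(-56)**2))/(4554 + 2714) = (-1882 + (15 + 19600 + 10*3136))/7268 = (-1882 + (15 + 19600 + 31360))*(1/7268) = (-1882 + 50975)*(1/7268) = 49093*(1/7268) = 49093/7268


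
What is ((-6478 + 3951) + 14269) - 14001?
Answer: -2259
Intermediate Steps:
((-6478 + 3951) + 14269) - 14001 = (-2527 + 14269) - 14001 = 11742 - 14001 = -2259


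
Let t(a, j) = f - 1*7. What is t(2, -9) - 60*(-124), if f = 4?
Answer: 7437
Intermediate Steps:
t(a, j) = -3 (t(a, j) = 4 - 1*7 = 4 - 7 = -3)
t(2, -9) - 60*(-124) = -3 - 60*(-124) = -3 + 7440 = 7437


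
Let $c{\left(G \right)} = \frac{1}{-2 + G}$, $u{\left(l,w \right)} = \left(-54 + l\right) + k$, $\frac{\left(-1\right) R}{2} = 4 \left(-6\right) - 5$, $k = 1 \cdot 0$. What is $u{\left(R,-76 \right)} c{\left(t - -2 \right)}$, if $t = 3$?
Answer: $\frac{4}{3} \approx 1.3333$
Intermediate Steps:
$k = 0$
$R = 58$ ($R = - 2 \left(4 \left(-6\right) - 5\right) = - 2 \left(-24 - 5\right) = \left(-2\right) \left(-29\right) = 58$)
$u{\left(l,w \right)} = -54 + l$ ($u{\left(l,w \right)} = \left(-54 + l\right) + 0 = -54 + l$)
$u{\left(R,-76 \right)} c{\left(t - -2 \right)} = \frac{-54 + 58}{-2 + \left(3 - -2\right)} = \frac{4}{-2 + \left(3 + 2\right)} = \frac{4}{-2 + 5} = \frac{4}{3}$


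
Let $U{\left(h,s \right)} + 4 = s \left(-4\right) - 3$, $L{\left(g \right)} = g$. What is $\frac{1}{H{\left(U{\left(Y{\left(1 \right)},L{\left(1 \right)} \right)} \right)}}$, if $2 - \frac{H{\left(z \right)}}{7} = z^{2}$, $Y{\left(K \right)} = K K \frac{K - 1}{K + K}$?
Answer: $- \frac{1}{833} \approx -0.0012005$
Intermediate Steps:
$Y{\left(K \right)} = \frac{K \left(-1 + K\right)}{2}$ ($Y{\left(K \right)} = K^{2} \frac{-1 + K}{2 K} = \frac{K \left(-1 + K\right)}{2}$)
$U{\left(h,s \right)} = -7 - 4 s$ ($U{\left(h,s \right)} = -4 + \left(s \left(-4\right) - 3\right) = -4 - \left(3 + 4 s\right) = -7 - 4 s$)
$H{\left(z \right)} = 14 - 7 z^{2}$
$\frac{1}{H{\left(U{\left(Y{\left(1 \right)},L{\left(1 \right)} \right)} \right)}} = \frac{1}{14 - 7 \left(-7 - 4\right)^{2}} = \frac{1}{14 - 7 \left(-11\right)^{2}} = \frac{1}{14 - 847} = \frac{1}{-833} = - \frac{1}{833}$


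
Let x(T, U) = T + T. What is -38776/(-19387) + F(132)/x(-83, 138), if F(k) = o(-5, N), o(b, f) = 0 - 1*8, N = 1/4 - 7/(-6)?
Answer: 3295956/1609121 ≈ 2.0483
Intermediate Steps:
x(T, U) = 2*T
N = 17/12 (N = 1*(¼) - 7*(-⅙) = ¼ + 7/6 = 17/12 ≈ 1.4167)
o(b, f) = -8 (o(b, f) = 0 - 8 = -8)
F(k) = -8
-38776/(-19387) + F(132)/x(-83, 138) = -38776/(-19387) - 8/(2*(-83)) = -38776*(-1/19387) - 8/(-166) = 38776/19387 - 8*(-1/166) = 38776/19387 + 4/83 = 3295956/1609121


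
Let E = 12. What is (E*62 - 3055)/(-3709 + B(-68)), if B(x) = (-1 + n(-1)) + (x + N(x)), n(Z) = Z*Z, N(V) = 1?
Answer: 2311/3776 ≈ 0.61202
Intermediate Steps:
n(Z) = Z**2
B(x) = 1 + x (B(x) = (-1 + (-1)**2) + (x + 1) = (-1 + 1) + (1 + x) = 0 + (1 + x) = 1 + x)
(E*62 - 3055)/(-3709 + B(-68)) = (12*62 - 3055)/(-3709 + (1 - 68)) = (744 - 3055)/(-3709 - 67) = -2311/(-3776) = -2311*(-1/3776) = 2311/3776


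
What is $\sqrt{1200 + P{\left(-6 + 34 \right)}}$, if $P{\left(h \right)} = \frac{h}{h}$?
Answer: $\sqrt{1201} \approx 34.655$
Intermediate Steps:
$P{\left(h \right)} = 1$
$\sqrt{1200 + P{\left(-6 + 34 \right)}} = \sqrt{1200 + 1} = \sqrt{1201}$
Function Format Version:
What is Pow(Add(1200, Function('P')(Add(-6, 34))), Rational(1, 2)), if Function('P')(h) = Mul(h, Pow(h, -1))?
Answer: Pow(1201, Rational(1, 2)) ≈ 34.655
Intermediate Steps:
Function('P')(h) = 1
Pow(Add(1200, Function('P')(Add(-6, 34))), Rational(1, 2)) = Pow(Add(1200, 1), Rational(1, 2)) = Pow(1201, Rational(1, 2))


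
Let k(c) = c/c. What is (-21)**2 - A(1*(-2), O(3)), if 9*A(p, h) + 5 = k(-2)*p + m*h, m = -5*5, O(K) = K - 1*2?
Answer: 4001/9 ≈ 444.56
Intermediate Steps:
k(c) = 1
O(K) = -2 + K (O(K) = K - 2 = -2 + K)
m = -25
A(p, h) = -5/9 - 25*h/9 + p/9 (A(p, h) = -5/9 + (1*p - 25*h)/9 = -5/9 + (p - 25*h)/9 = -5/9 + (-25*h/9 + p/9) = -5/9 - 25*h/9 + p/9)
(-21)**2 - A(1*(-2), O(3)) = (-21)**2 - (-5/9 - 25*(-2 + 3)/9 + (1*(-2))/9) = 441 - (-5/9 - 25/9*1 + (1/9)*(-2)) = 441 - (-5/9 - 25/9 - 2/9) = 441 - 1*(-32/9) = 441 + 32/9 = 4001/9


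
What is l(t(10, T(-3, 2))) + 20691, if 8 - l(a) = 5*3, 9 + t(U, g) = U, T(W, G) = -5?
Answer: 20684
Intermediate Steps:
t(U, g) = -9 + U
l(a) = -7 (l(a) = 8 - 5*3 = 8 - 1*15 = 8 - 15 = -7)
l(t(10, T(-3, 2))) + 20691 = -7 + 20691 = 20684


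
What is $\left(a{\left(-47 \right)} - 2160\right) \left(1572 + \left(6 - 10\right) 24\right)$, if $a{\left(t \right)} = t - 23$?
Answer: $-3291480$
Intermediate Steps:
$a{\left(t \right)} = -23 + t$
$\left(a{\left(-47 \right)} - 2160\right) \left(1572 + \left(6 - 10\right) 24\right) = \left(\left(-23 - 47\right) - 2160\right) \left(1572 + \left(6 - 10\right) 24\right) = \left(-70 - 2160\right) \left(1572 - 96\right) = - 2230 \left(1572 - 96\right) = \left(-2230\right) 1476 = -3291480$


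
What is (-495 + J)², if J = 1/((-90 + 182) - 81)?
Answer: 29637136/121 ≈ 2.4494e+5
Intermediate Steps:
J = 1/11 (J = 1/(92 - 81) = 1/11 ≈ 0.090909)
(-495 + J)² = (-495 + 1/11)² = (-5444/11)² = 29637136/121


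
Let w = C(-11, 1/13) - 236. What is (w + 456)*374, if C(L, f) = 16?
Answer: 88264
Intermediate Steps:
w = -220 (w = 16 - 236 = -220)
(w + 456)*374 = (-220 + 456)*374 = 236*374 = 88264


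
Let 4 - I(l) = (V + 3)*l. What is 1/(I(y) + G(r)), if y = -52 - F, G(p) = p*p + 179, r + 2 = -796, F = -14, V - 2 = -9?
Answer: 1/636835 ≈ 1.5703e-6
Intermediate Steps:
V = -7 (V = 2 - 9 = -7)
r = -798 (r = -2 - 796 = -798)
G(p) = 179 + p**2 (G(p) = p**2 + 179 = 179 + p**2)
y = -38 (y = -52 - 1*(-14) = -52 + 14 = -38)
I(l) = 4 + 4*l (I(l) = 4 - (-7 + 3)*l = 4 - (-4)*l = 4 + 4*l)
1/(I(y) + G(r)) = 1/((4 + 4*(-38)) + (179 + (-798)**2)) = 1/((4 - 152) + (179 + 636804)) = 1/(-148 + 636983) = 1/636835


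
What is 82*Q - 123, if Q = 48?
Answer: 3813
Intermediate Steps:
82*Q - 123 = 82*48 - 123 = 3936 - 123 = 3813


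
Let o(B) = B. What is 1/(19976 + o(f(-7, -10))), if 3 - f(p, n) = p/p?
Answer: 1/19978 ≈ 5.0055e-5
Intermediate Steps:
f(p, n) = 2 (f(p, n) = 3 - p/p = 3 - 1*1 = 3 - 1 = 2)
1/(19976 + o(f(-7, -10))) = 1/(19976 + 2) = 1/19978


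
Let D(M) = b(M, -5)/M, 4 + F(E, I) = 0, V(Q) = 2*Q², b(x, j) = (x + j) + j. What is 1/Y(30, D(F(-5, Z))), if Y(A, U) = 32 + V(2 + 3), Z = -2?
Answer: 1/82 ≈ 0.012195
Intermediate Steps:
b(x, j) = x + 2*j (b(x, j) = (j + x) + j = x + 2*j)
F(E, I) = -4 (F(E, I) = -4 + 0 = -4)
D(M) = (-10 + M)/M (D(M) = (M + 2*(-5))/M = (M - 10)/M = (-10 + M)/M)
Y(A, U) = 82 (Y(A, U) = 32 + 2*(2 + 3)² = 32 + 2*5² = 32 + 2*25 = 32 + 50 = 82)
1/Y(30, D(F(-5, Z))) = 1/82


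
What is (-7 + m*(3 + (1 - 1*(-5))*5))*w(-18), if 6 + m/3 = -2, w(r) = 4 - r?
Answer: -17578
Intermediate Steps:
m = -24 (m = -18 + 3*(-2) = -18 - 6 = -24)
(-7 + m*(3 + (1 - 1*(-5))*5))*w(-18) = (-7 - 24*(3 + (1 - 1*(-5))*5))*(4 - 1*(-18)) = (-7 - 24*(3 + (1 + 5)*5))*(4 + 18) = (-7 - 24*(3 + 6*5))*22 = (-7 - 24*(3 + 30))*22 = (-7 - 24*33)*22 = (-7 - 792)*22 = -799*22 = -17578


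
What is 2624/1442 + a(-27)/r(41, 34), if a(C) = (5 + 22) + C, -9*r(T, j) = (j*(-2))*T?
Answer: 1312/721 ≈ 1.8197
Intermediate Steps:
r(T, j) = 2*T*j/9 (r(T, j) = -j*(-2)*T/9 = -(-2*j)*T/9 = -(-2)*T*j/9 = 2*T*j/9)
a(C) = 27 + C
2624/1442 + a(-27)/r(41, 34) = 2624/1442 + (27 - 27)/(((2/9)*41*34)) = 2624*(1/1442) + 0/(2788/9) = 1312/721 + 0*(9/2788) = 1312/721 + 0 = 1312/721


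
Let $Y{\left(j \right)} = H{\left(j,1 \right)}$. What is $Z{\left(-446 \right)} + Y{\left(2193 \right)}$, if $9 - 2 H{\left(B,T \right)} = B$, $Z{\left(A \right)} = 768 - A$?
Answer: $122$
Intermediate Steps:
$H{\left(B,T \right)} = \frac{9}{2} - \frac{B}{2}$
$Y{\left(j \right)} = \frac{9}{2} - \frac{j}{2}$
$Z{\left(-446 \right)} + Y{\left(2193 \right)} = \left(768 - -446\right) + \left(\frac{9}{2} - \frac{2193}{2}\right) = \left(768 + 446\right) + \left(\frac{9}{2} - \frac{2193}{2}\right) = 1214 - 1092 = 122$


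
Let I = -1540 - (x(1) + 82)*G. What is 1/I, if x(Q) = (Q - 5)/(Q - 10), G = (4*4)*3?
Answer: -3/16492 ≈ -0.00018191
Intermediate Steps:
G = 48 (G = 16*3 = 48)
x(Q) = (-5 + Q)/(-10 + Q)
I = -16492/3 (I = -1540 - ((-5 + 1)/(-10 + 1) + 82)*48 = -1540 - (-4/(-9) + 82)*48 = -1540 - (-1/9*(-4) + 82)*48 = -1540 - (4/9 + 82)*48 = -1540 - 742*48/9 = -1540 - 1*11872/3 = -1540 - 11872/3 = -16492/3 ≈ -5497.3)
1/I = 1/(-16492/3) = -3/16492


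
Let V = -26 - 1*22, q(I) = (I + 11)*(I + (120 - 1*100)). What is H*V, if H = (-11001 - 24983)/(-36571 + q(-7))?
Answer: -575744/12173 ≈ -47.297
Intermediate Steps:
q(I) = (11 + I)*(20 + I) (q(I) = (11 + I)*(I + (120 - 100)) = (11 + I)*(I + 20) = (11 + I)*(20 + I))
V = -48 (V = -26 - 22 = -48)
H = 35984/36519 (H = (-11001 - 24983)/(-36571 + (220 + (-7)² + 31*(-7))) = -35984/(-36571 + (220 + 49 - 217)) = -35984/(-36571 + 52) = -35984/(-36519) = -35984*(-1/36519) = 35984/36519 ≈ 0.98535)
H*V = (35984/36519)*(-48) = -575744/12173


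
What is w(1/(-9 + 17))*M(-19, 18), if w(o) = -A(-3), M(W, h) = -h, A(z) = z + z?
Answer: -108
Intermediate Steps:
A(z) = 2*z
w(o) = 6 (w(o) = -2*(-3) = -1*(-6) = 6)
w(1/(-9 + 17))*M(-19, 18) = 6*(-1*18) = 6*(-18) = -108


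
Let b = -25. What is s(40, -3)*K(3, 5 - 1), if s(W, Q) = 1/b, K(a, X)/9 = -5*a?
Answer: 27/5 ≈ 5.4000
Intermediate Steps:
K(a, X) = -45*a (K(a, X) = 9*(-5*a) = -45*a)
s(W, Q) = -1/25 (s(W, Q) = 1/(-25) = -1/25)
s(40, -3)*K(3, 5 - 1) = -(-9)*3/5 = -1/25*(-135) = 27/5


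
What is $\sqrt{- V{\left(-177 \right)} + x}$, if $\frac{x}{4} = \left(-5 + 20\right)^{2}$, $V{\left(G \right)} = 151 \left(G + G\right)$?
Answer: $\sqrt{54354} \approx 233.14$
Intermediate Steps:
$V{\left(G \right)} = 302 G$ ($V{\left(G \right)} = 151 \cdot 2 G = 302 G$)
$x = 900$ ($x = 4 \left(-5 + 20\right)^{2} = 4 \cdot 15^{2} = 4 \cdot 225 = 900$)
$\sqrt{- V{\left(-177 \right)} + x} = \sqrt{- 302 \left(-177\right) + 900} = \sqrt{\left(-1\right) \left(-53454\right) + 900} = \sqrt{53454 + 900} = \sqrt{54354}$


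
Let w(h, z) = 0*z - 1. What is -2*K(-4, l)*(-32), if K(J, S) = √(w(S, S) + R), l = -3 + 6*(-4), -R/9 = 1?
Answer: 64*I*√10 ≈ 202.39*I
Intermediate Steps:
R = -9 (R = -9*1 = -9)
w(h, z) = -1 (w(h, z) = 0 - 1 = -1)
l = -27 (l = -3 - 24 = -27)
K(J, S) = I*√10 (K(J, S) = √(-1 - 9) = √(-10) = I*√10)
-2*K(-4, l)*(-32) = -2*I*√10*(-32) = 64*I*√10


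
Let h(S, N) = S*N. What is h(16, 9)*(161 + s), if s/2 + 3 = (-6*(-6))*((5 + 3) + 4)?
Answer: 146736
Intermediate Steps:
h(S, N) = N*S
s = 858 (s = -6 + 2*((-6*(-6))*((5 + 3) + 4)) = -6 + 2*(36*(8 + 4)) = -6 + 2*(36*12) = -6 + 2*432 = -6 + 864 = 858)
h(16, 9)*(161 + s) = (9*16)*(161 + 858) = 144*1019 = 146736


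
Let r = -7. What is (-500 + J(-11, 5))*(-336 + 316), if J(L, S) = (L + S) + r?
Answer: 10260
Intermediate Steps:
J(L, S) = -7 + L + S (J(L, S) = (L + S) - 7 = -7 + L + S)
(-500 + J(-11, 5))*(-336 + 316) = (-500 + (-7 - 11 + 5))*(-336 + 316) = (-500 - 13)*(-20) = -513*(-20) = 10260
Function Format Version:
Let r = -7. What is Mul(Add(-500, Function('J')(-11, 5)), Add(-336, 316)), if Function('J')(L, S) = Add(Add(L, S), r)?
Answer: 10260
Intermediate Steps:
Function('J')(L, S) = Add(-7, L, S) (Function('J')(L, S) = Add(Add(L, S), -7) = Add(-7, L, S))
Mul(Add(-500, Function('J')(-11, 5)), Add(-336, 316)) = Mul(Add(-500, Add(-7, -11, 5)), Add(-336, 316)) = Mul(Add(-500, -13), -20) = Mul(-513, -20) = 10260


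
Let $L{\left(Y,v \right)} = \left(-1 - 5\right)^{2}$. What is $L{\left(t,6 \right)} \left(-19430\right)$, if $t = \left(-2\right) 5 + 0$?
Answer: $-699480$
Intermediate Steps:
$t = -10$ ($t = -10 + 0 = -10$)
$L{\left(Y,v \right)} = 36$ ($L{\left(Y,v \right)} = \left(-6\right)^{2} = 36$)
$L{\left(t,6 \right)} \left(-19430\right) = 36 \left(-19430\right) = -699480$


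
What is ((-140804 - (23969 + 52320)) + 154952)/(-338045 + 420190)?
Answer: -62141/82145 ≈ -0.75648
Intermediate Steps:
((-140804 - (23969 + 52320)) + 154952)/(-338045 + 420190) = ((-140804 - 1*76289) + 154952)/82145 = ((-140804 - 76289) + 154952)*(1/82145) = (-217093 + 154952)*(1/82145) = -62141*1/82145 = -62141/82145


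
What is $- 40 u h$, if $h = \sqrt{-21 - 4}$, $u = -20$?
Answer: $4000 i \approx 4000.0 i$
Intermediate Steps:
$h = 5 i$ ($h = \sqrt{-25} = 5 i \approx 5.0 i$)
$- 40 u h = \left(-40\right) \left(-20\right) 5 i = 800 \cdot 5 i = 4000 i$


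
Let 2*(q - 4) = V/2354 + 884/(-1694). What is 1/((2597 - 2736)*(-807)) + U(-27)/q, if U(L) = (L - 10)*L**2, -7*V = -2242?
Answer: -182807292193271/25802369979 ≈ -7084.9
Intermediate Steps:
V = 2242/7 (V = -1/7*(-2242) = 2242/7 ≈ 320.29)
U(L) = L**2*(-10 + L) (U(L) = (-10 + L)*L**2 = L**2*(-10 + L))
q = 690069/181258 (q = 4 + ((2242/7)/2354 + 884/(-1694))/2 = 4 + ((2242/7)*(1/2354) + 884*(-1/1694))/2 = 4 + (1121/8239 - 442/847)/2 = 4 + (1/2)*(-34963/90629) = 4 - 34963/181258 = 690069/181258 ≈ 3.8071)
1/((2597 - 2736)*(-807)) + U(-27)/q = 1/((2597 - 2736)*(-807)) + ((-27)**2*(-10 - 27))/(690069/181258) = -1/807/(-139) + (729*(-37))*(181258/690069) = -1/139*(-1/807) - 26973*181258/690069 = 1/112173 - 1629690678/230023 = -182807292193271/25802369979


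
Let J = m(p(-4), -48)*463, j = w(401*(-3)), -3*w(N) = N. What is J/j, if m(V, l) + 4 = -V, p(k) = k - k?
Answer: -1852/401 ≈ -4.6185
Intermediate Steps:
p(k) = 0
m(V, l) = -4 - V
w(N) = -N/3
j = 401 (j = -401*(-3)/3 = -⅓*(-1203) = 401)
J = -1852 (J = (-4 - 1*0)*463 = (-4 + 0)*463 = -4*463 = -1852)
J/j = -1852/401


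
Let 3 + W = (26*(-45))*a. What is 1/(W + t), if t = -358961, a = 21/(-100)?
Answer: -10/3587183 ≈ -2.7877e-6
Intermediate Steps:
a = -21/100 (a = 21*(-1/100) = -21/100 ≈ -0.21000)
W = 2427/10 (W = -3 + (26*(-45))*(-21/100) = -3 - 1170*(-21/100) = -3 + 2457/10 = 2427/10 ≈ 242.70)
1/(W + t) = 1/(2427/10 - 358961) = 1/(-3587183/10) = -10/3587183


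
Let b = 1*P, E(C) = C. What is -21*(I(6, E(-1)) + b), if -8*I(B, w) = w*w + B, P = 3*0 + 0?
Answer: 147/8 ≈ 18.375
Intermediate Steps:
P = 0 (P = 0 + 0 = 0)
I(B, w) = -B/8 - w²/8 (I(B, w) = -(w*w + B)/8 = -(w² + B)/8 = -(B + w²)/8 = -B/8 - w²/8)
b = 0 (b = 1*0 = 0)
-21*(I(6, E(-1)) + b) = -21*((-⅛*6 - ⅛*(-1)²) + 0) = -21*((-¾ - ⅛*1) + 0) = -21*((-¾ - ⅛) + 0) = -21*(-7/8 + 0) = -21*(-7/8) = 147/8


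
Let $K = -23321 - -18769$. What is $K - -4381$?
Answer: $-171$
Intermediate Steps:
$K = -4552$ ($K = -23321 + 18769 = -4552$)
$K - -4381 = -4552 - -4381 = -4552 + \left(-3237 + 7618\right) = -4552 + 4381 = -171$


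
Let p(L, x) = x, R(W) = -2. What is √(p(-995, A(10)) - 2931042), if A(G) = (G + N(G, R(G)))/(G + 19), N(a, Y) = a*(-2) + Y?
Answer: 3*I*√273889630/29 ≈ 1712.0*I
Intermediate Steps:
N(a, Y) = Y - 2*a (N(a, Y) = -2*a + Y = Y - 2*a)
A(G) = (-2 - G)/(19 + G) (A(G) = (G + (-2 - 2*G))/(G + 19) = (-2 - G)/(19 + G))
√(p(-995, A(10)) - 2931042) = √((-2 - 1*10)/(19 + 10) - 2931042) = √((-2 - 10)/29 - 2931042) = √((1/29)*(-12) - 2931042) = √(-12/29 - 2931042) = √(-85000230/29) = 3*I*√273889630/29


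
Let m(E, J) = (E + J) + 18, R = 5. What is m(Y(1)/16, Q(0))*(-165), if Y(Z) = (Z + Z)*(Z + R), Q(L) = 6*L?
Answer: -12375/4 ≈ -3093.8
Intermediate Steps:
Y(Z) = 2*Z*(5 + Z) (Y(Z) = (Z + Z)*(Z + 5) = (2*Z)*(5 + Z) = 2*Z*(5 + Z))
m(E, J) = 18 + E + J
m(Y(1)/16, Q(0))*(-165) = (18 + (2*1*(5 + 1))/16 + 6*0)*(-165) = (18 + (2*1*6)*(1/16) + 0)*(-165) = (18 + 12*(1/16) + 0)*(-165) = (18 + 3/4 + 0)*(-165) = (75/4)*(-165) = -12375/4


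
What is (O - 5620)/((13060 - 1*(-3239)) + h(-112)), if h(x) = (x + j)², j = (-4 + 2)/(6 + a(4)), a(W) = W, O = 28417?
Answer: 63325/80244 ≈ 0.78916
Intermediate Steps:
j = -⅕ (j = (-4 + 2)/(6 + 4) = -2/10 = -2*⅒ = -⅕ ≈ -0.20000)
h(x) = (-⅕ + x)² (h(x) = (x - ⅕)² = (-⅕ + x)²)
(O - 5620)/((13060 - 1*(-3239)) + h(-112)) = (28417 - 5620)/((13060 - 1*(-3239)) + (-1 + 5*(-112))²/25) = 22797/((13060 + 3239) + (-1 - 560)²/25) = 22797/(16299 + (1/25)*(-561)²) = 22797/(16299 + (1/25)*314721) = 22797/(16299 + 314721/25) = 22797/(722196/25) = 22797*(25/722196) = 63325/80244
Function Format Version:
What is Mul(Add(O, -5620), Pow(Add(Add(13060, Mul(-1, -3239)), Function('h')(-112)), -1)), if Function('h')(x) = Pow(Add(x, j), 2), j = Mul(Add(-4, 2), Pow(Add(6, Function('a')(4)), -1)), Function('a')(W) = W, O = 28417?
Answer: Rational(63325, 80244) ≈ 0.78916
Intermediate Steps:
j = Rational(-1, 5) (j = Mul(Add(-4, 2), Pow(Add(6, 4), -1)) = Mul(-2, Pow(10, -1)) = Mul(-2, Rational(1, 10)) = Rational(-1, 5) ≈ -0.20000)
Function('h')(x) = Pow(Add(Rational(-1, 5), x), 2) (Function('h')(x) = Pow(Add(x, Rational(-1, 5)), 2) = Pow(Add(Rational(-1, 5), x), 2))
Mul(Add(O, -5620), Pow(Add(Add(13060, Mul(-1, -3239)), Function('h')(-112)), -1)) = Mul(Add(28417, -5620), Pow(Add(Add(13060, Mul(-1, -3239)), Mul(Rational(1, 25), Pow(Add(-1, Mul(5, -112)), 2))), -1)) = Mul(22797, Pow(Add(Add(13060, 3239), Mul(Rational(1, 25), Pow(Add(-1, -560), 2))), -1)) = Mul(22797, Pow(Add(16299, Mul(Rational(1, 25), Pow(-561, 2))), -1)) = Mul(22797, Pow(Add(16299, Mul(Rational(1, 25), 314721)), -1)) = Mul(22797, Pow(Add(16299, Rational(314721, 25)), -1)) = Mul(22797, Pow(Rational(722196, 25), -1)) = Mul(22797, Rational(25, 722196)) = Rational(63325, 80244)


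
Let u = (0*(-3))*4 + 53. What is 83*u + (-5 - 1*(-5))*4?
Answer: 4399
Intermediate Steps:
u = 53 (u = 0*4 + 53 = 0 + 53 = 53)
83*u + (-5 - 1*(-5))*4 = 83*53 + (-5 - 1*(-5))*4 = 4399 + (-5 + 5)*4 = 4399 + 0*4 = 4399 + 0 = 4399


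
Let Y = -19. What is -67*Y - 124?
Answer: 1149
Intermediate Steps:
-67*Y - 124 = -67*(-19) - 124 = 1273 - 124 = 1149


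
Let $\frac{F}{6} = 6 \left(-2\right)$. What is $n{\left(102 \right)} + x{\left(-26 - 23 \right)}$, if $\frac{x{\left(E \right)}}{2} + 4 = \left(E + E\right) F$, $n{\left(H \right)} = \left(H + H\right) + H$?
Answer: $14410$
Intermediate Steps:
$F = -72$ ($F = 6 \cdot 6 \left(-2\right) = 6 \left(-12\right) = -72$)
$n{\left(H \right)} = 3 H$ ($n{\left(H \right)} = 2 H + H = 3 H$)
$x{\left(E \right)} = -8 - 288 E$ ($x{\left(E \right)} = -8 + 2 \left(E + E\right) \left(-72\right) = -8 + 2 \cdot 2 E \left(-72\right) = -8 + 2 \left(- 144 E\right) = -8 - 288 E$)
$n{\left(102 \right)} + x{\left(-26 - 23 \right)} = 3 \cdot 102 - \left(8 + 288 \left(-26 - 23\right)\right) = 306 - -14104 = 306 + \left(-8 + 14112\right) = 306 + 14104 = 14410$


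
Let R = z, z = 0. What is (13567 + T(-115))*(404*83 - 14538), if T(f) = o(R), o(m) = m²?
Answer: 257691598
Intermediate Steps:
R = 0
T(f) = 0 (T(f) = 0² = 0)
(13567 + T(-115))*(404*83 - 14538) = (13567 + 0)*(404*83 - 14538) = 13567*(33532 - 14538) = 13567*18994 = 257691598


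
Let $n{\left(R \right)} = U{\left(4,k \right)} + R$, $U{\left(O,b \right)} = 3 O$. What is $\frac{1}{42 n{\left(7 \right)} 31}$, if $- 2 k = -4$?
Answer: $\frac{1}{24738} \approx 4.0424 \cdot 10^{-5}$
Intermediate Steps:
$k = 2$ ($k = \left(- \frac{1}{2}\right) \left(-4\right) = 2$)
$n{\left(R \right)} = 12 + R$ ($n{\left(R \right)} = 3 \cdot 4 + R = 12 + R$)
$\frac{1}{42 n{\left(7 \right)} 31} = \frac{1}{42 \left(12 + 7\right) 31} = \frac{1}{42 \cdot 19 \cdot 31} = \frac{1}{798 \cdot 31} = \frac{1}{24738}$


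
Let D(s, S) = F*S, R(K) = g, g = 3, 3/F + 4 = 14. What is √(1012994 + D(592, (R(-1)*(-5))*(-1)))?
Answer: √4051994/2 ≈ 1006.5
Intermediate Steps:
F = 3/10 (F = 3/(-4 + 14) = 3/10 ≈ 0.30000)
R(K) = 3
D(s, S) = 3*S/10
√(1012994 + D(592, (R(-1)*(-5))*(-1))) = √(1012994 + 3*((3*(-5))*(-1))/10) = √(1012994 + 3*(-15*(-1))/10) = √(1012994 + (3/10)*15) = √(1012994 + 9/2) = √(2025997/2) = √4051994/2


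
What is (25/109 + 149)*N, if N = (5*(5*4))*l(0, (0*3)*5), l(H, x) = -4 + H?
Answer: -6506400/109 ≈ -59692.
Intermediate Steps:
N = -400 (N = (5*(5*4))*(-4 + 0) = (5*20)*(-4) = 100*(-4) = -400)
(25/109 + 149)*N = (25/109 + 149)*(-400) = (16266/109)*(-400) = -6506400/109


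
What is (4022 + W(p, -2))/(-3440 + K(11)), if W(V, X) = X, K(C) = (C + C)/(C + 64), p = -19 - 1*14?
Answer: -150750/128989 ≈ -1.1687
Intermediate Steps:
p = -33 (p = -19 - 14 = -33)
K(C) = 2*C/(64 + C) (K(C) = (2*C)/(64 + C) = 2*C/(64 + C))
(4022 + W(p, -2))/(-3440 + K(11)) = (4022 - 2)/(-3440 + 2*11/(64 + 11)) = 4020/(-3440 + 2*11/75) = 4020/(-3440 + 2*11*(1/75)) = 4020/(-3440 + 22/75) = 4020/(-257978/75) = 4020*(-75/257978) = -150750/128989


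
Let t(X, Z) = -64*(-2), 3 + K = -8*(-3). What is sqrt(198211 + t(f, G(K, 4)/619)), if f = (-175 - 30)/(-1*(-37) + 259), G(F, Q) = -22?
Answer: sqrt(198339) ≈ 445.35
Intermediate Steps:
K = 21 (K = -3 - 8*(-3) = -3 + 24 = 21)
f = -205/296 (f = -205/(37 + 259) = -205/296 ≈ -0.69257)
t(X, Z) = 128
sqrt(198211 + t(f, G(K, 4)/619)) = sqrt(198211 + 128) = sqrt(198339)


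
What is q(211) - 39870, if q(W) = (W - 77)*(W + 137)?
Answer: 6762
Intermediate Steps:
q(W) = (-77 + W)*(137 + W)
q(211) - 39870 = (-10549 + 211² + 60*211) - 39870 = (-10549 + 44521 + 12660) - 39870 = 46632 - 39870 = 6762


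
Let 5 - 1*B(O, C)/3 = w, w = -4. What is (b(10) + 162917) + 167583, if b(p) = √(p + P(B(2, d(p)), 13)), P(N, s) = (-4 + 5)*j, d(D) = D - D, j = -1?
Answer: 330503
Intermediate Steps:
d(D) = 0
B(O, C) = 27 (B(O, C) = 15 - 3*(-4) = 15 + 12 = 27)
P(N, s) = -1 (P(N, s) = (-4 + 5)*(-1) = 1*(-1) = -1)
b(p) = √(-1 + p) (b(p) = √(p - 1) = √(-1 + p))
(b(10) + 162917) + 167583 = (√(-1 + 10) + 162917) + 167583 = (√9 + 162917) + 167583 = (3 + 162917) + 167583 = 162920 + 167583 = 330503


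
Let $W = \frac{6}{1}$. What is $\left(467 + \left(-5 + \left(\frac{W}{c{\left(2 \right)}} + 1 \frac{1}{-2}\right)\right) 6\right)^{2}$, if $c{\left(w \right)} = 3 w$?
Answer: $193600$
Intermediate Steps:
$W = 6$ ($W = 6 \cdot 1 = 6$)
$\left(467 + \left(-5 + \left(\frac{W}{c{\left(2 \right)}} + 1 \frac{1}{-2}\right)\right) 6\right)^{2} = \left(467 + \left(-5 + \left(\frac{6}{3 \cdot 2} + 1 \frac{1}{-2}\right)\right) 6\right)^{2} = \left(467 + \left(-5 + \left(\frac{6}{6} + 1 \left(- \frac{1}{2}\right)\right)\right) 6\right)^{2} = \left(467 + \left(-5 + \left(6 \cdot \frac{1}{6} - \frac{1}{2}\right)\right) 6\right)^{2} = \left(467 + \left(-5 + \left(1 - \frac{1}{2}\right)\right) 6\right)^{2} = \left(467 + \left(-5 + \frac{1}{2}\right) 6\right)^{2} = \left(467 - 27\right)^{2} = 440^{2} = 193600$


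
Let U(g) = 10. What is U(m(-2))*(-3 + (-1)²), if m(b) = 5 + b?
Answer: -20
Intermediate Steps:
U(m(-2))*(-3 + (-1)²) = 10*(-3 + (-1)²) = 10*(-3 + 1) = 10*(-2) = -20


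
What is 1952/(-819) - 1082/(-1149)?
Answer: -452230/313677 ≈ -1.4417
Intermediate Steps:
1952/(-819) - 1082/(-1149) = 1952*(-1/819) - 1082*(-1/1149) = -1952/819 + 1082/1149 = -452230/313677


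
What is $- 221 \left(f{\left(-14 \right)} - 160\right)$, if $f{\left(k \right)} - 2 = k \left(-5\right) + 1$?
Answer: $19227$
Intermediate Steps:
$f{\left(k \right)} = 3 - 5 k$ ($f{\left(k \right)} = 2 + \left(k \left(-5\right) + 1\right) = 2 - \left(-1 + 5 k\right) = 3 - 5 k$)
$- 221 \left(f{\left(-14 \right)} - 160\right) = - 221 \left(\left(3 - -70\right) - 160\right) = - 221 \left(\left(3 + 70\right) - 160\right) = - 221 \left(73 - 160\right) = \left(-221\right) \left(-87\right) = 19227$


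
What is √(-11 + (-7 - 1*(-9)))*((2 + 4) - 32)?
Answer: -78*I ≈ -78.0*I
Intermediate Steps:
√(-11 + (-7 - 1*(-9)))*((2 + 4) - 32) = √(-11 + (-7 + 9))*(6 - 32) = √(-11 + 2)*(-26) = √(-9)*(-26) = (3*I)*(-26) = -78*I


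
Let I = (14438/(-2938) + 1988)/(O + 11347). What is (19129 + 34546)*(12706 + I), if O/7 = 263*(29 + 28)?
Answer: 1030967089026275/1511692 ≈ 6.8200e+8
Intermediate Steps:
O = 104937 (O = 7*(263*(29 + 28)) = 7*(263*57) = 7*14991 = 104937)
I = 2913153/170821196 (I = (14438/(-2938) + 1988)/(104937 + 11347) = (14438*(-1/2938) + 1988)/116284 = (-7219/1469 + 1988)*(1/116284) = (2913153/1469)*(1/116284) = 2913153/170821196 ≈ 0.017054)
(19129 + 34546)*(12706 + I) = (19129 + 34546)*(12706 + 2913153/170821196) = 53675*(2170457029529/170821196) = 1030967089026275/1511692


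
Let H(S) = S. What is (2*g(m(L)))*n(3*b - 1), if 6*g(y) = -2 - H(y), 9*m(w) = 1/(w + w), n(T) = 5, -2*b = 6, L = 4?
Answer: -725/216 ≈ -3.3565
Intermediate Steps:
b = -3 (b = -½*6 = -3)
m(w) = 1/(18*w) (m(w) = 1/(9*(w + w)) = 1/(9*((2*w))) = (1/(2*w))/9 = 1/(18*w))
g(y) = -⅓ - y/6 (g(y) = (-2 - y)/6 = -⅓ - y/6)
(2*g(m(L)))*n(3*b - 1) = (2*(-⅓ - 1/(108*4)))*5 = (2*(-⅓ - ⅙*1/72))*5 = (2*(-⅓ - 1/432))*5 = (2*(-145/432))*5 = -145/216*5 = -725/216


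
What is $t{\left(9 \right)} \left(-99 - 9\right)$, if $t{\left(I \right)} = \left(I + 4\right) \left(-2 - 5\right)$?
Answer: $9828$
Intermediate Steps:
$t{\left(I \right)} = -28 - 7 I$ ($t{\left(I \right)} = \left(4 + I\right) \left(-7\right) = -28 - 7 I$)
$t{\left(9 \right)} \left(-99 - 9\right) = \left(-28 - 63\right) \left(-99 - 9\right) = \left(-28 - 63\right) \left(-108\right) = \left(-91\right) \left(-108\right) = 9828$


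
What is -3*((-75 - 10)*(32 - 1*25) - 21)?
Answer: 1848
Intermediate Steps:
-3*((-75 - 10)*(32 - 1*25) - 21) = -3*(-85*(32 - 25) - 21) = -3*(-85*7 - 21) = -3*(-595 - 21) = -3*(-616) = 1848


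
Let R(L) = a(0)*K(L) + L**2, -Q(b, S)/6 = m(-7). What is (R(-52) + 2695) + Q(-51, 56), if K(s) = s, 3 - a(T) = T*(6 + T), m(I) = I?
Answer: 5285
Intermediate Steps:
Q(b, S) = 42 (Q(b, S) = -6*(-7) = 42)
a(T) = 3 - T*(6 + T)
R(L) = L**2 + 3*L (R(L) = (3 - 1*0**2 - 6*0)*L + L**2 = (3 - 1*0 + 0)*L + L**2 = (3 + 0 + 0)*L + L**2 = 3*L + L**2 = L**2 + 3*L)
(R(-52) + 2695) + Q(-51, 56) = (-52*(3 - 52) + 2695) + 42 = (-52*(-49) + 2695) + 42 = (2548 + 2695) + 42 = 5243 + 42 = 5285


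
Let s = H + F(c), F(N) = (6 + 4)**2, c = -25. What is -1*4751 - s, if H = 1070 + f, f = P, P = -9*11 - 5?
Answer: -5817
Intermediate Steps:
P = -104 (P = -99 - 5 = -104)
f = -104
F(N) = 100 (F(N) = 10**2 = 100)
H = 966 (H = 1070 - 104 = 966)
s = 1066 (s = 966 + 100 = 1066)
-1*4751 - s = -1*4751 - 1*1066 = -4751 - 1066 = -5817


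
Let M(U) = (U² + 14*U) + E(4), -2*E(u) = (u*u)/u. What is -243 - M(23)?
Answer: -1092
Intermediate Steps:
E(u) = -u/2 (E(u) = -u*u/(2*u) = -u²/(2*u) = -u/2)
M(U) = -2 + U² + 14*U (M(U) = (U² + 14*U) - ½*4 = (U² + 14*U) - 2 = -2 + U² + 14*U)
-243 - M(23) = -243 - (-2 + 23² + 14*23) = -243 - (-2 + 529 + 322) = -243 - 1*849 = -243 - 849 = -1092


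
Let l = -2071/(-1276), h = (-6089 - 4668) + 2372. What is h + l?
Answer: -10697189/1276 ≈ -8383.4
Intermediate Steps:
h = -8385 (h = -10757 + 2372 = -8385)
l = 2071/1276 (l = -2071*(-1/1276) = 2071/1276 ≈ 1.6230)
h + l = -8385 + 2071/1276 = -10697189/1276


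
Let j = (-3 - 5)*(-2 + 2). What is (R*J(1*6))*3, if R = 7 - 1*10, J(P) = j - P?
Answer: 54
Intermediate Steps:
j = 0 (j = -8*0 = 0)
J(P) = -P (J(P) = 0 - P = -P)
R = -3 (R = 7 - 10 = -3)
(R*J(1*6))*3 = -(-3)*1*6*3 = -(-3)*6*3 = -3*(-6)*3 = 18*3 = 54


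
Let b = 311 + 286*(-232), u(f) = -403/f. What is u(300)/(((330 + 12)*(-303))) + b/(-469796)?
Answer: 513314681897/3651231022200 ≈ 0.14059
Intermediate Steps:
b = -66041 (b = 311 - 66352 = -66041)
u(300)/(((330 + 12)*(-303))) + b/(-469796) = (-403/300)/(((330 + 12)*(-303))) - 66041/(-469796) = (-403*1/300)/((342*(-303))) - 66041*(-1/469796) = -403/300/(-103626) + 66041/469796 = -403/300*(-1/103626) + 66041/469796 = 403/31087800 + 66041/469796 = 513314681897/3651231022200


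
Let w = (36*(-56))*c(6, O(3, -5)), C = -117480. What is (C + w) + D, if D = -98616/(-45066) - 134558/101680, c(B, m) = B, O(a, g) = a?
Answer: -7068494658367/54551320 ≈ -1.2958e+5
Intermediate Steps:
D = 47181953/54551320 (D = -98616*(-1/45066) - 134558*1/101680 = 2348/1073 - 67279/50840 = 47181953/54551320 ≈ 0.86491)
w = -12096 (w = (36*(-56))*6 = -2016*6 = -12096)
(C + w) + D = (-117480 - 12096) + 47181953/54551320 = -129576 + 47181953/54551320 = -7068494658367/54551320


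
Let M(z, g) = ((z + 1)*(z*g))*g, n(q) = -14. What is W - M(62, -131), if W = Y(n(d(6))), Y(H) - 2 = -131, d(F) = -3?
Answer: -67030995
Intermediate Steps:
M(z, g) = z*g²*(1 + z) (M(z, g) = ((1 + z)*(g*z))*g = (g*z*(1 + z))*g = z*g²*(1 + z))
Y(H) = -129 (Y(H) = 2 - 131 = -129)
W = -129
W - M(62, -131) = -129 - 62*(-131)²*(1 + 62) = -129 - 62*17161*63 = -129 - 1*67030866 = -129 - 67030866 = -67030995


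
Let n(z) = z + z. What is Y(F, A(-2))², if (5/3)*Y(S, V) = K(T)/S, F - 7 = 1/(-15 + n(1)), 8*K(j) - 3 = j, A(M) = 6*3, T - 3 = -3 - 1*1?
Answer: 169/360000 ≈ 0.00046944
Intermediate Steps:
T = -1 (T = 3 + (-3 - 1*1) = 3 + (-3 - 1) = 3 - 4 = -1)
A(M) = 18
K(j) = 3/8 + j/8
n(z) = 2*z
F = 90/13 (F = 7 + 1/(-15 + 2*1) = 7 + 1/(-15 + 2) = 7 + 1/(-13) = 7 - 1/13 = 90/13 ≈ 6.9231)
Y(S, V) = 3/(20*S) (Y(S, V) = 3*((3/8 + (⅛)*(-1))/S)/5 = 3*((3/8 - ⅛)/S)/5 = 3*(1/(4*S))/5 = 3/(20*S))
Y(F, A(-2))² = (3/(20*(90/13)))² = ((3/20)*(13/90))² = (13/600)² = 169/360000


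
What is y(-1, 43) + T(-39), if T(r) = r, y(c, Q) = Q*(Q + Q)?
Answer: 3659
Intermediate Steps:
y(c, Q) = 2*Q² (y(c, Q) = Q*(2*Q) = 2*Q²)
y(-1, 43) + T(-39) = 2*43² - 39 = 2*1849 - 39 = 3698 - 39 = 3659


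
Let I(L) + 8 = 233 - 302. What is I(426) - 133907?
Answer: -133984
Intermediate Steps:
I(L) = -77 (I(L) = -8 + (233 - 302) = -8 - 69 = -77)
I(426) - 133907 = -77 - 133907 = -133984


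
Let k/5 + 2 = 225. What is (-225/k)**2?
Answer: 2025/49729 ≈ 0.040721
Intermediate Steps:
k = 1115 (k = -10 + 5*225 = -10 + 1125 = 1115)
(-225/k)**2 = (-225/1115)**2 = (-225*1/1115)**2 = (-45/223)**2 = 2025/49729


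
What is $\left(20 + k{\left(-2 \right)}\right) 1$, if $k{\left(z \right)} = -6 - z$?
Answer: $16$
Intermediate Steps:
$\left(20 + k{\left(-2 \right)}\right) 1 = \left(20 - 4\right) 1 = 16 \cdot 1 = 16$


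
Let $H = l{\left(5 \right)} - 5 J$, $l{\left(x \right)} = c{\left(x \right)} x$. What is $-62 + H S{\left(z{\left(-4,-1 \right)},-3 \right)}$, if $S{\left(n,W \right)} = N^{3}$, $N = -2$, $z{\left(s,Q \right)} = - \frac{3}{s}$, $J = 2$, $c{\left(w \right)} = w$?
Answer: $-182$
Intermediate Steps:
$l{\left(x \right)} = x^{2}$ ($l{\left(x \right)} = x x = x^{2}$)
$H = 15$ ($H = 5^{2} - 10 = 25 - 10 = 15$)
$S{\left(n,W \right)} = -8$ ($S{\left(n,W \right)} = \left(-2\right)^{3} = -8$)
$-62 + H S{\left(z{\left(-4,-1 \right)},-3 \right)} = -62 + 15 \left(-8\right) = -62 - 120 = -182$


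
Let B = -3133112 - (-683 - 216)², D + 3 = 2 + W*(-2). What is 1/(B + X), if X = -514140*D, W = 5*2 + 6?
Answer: 1/13025307 ≈ 7.6774e-8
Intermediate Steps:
W = 16 (W = 10 + 6 = 16)
D = -33 (D = -3 + (2 + 16*(-2)) = -3 + (2 - 32) = -3 - 30 = -33)
X = 16966620 (X = -514140*(-33) = 16966620)
B = -3941313 (B = -3133112 - 1*(-899)² = -3133112 - 1*808201 = -3133112 - 808201 = -3941313)
1/(B + X) = 1/(-3941313 + 16966620) = 1/13025307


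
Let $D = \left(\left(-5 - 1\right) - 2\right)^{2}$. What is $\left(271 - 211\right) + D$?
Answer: $124$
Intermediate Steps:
$D = 64$ ($D = \left(-6 - 2\right)^{2} = \left(-8\right)^{2} = 64$)
$\left(271 - 211\right) + D = \left(271 - 211\right) + 64 = 60 + 64 = 124$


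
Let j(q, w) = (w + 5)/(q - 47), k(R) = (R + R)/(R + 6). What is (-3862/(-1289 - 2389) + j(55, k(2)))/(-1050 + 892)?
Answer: -51125/4648992 ≈ -0.010997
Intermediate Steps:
k(R) = 2*R/(6 + R) (k(R) = (2*R)/(6 + R) = 2*R/(6 + R))
j(q, w) = (5 + w)/(-47 + q)
(-3862/(-1289 - 2389) + j(55, k(2)))/(-1050 + 892) = (-3862/(-1289 - 2389) + (5 + 2*2/(6 + 2))/(-47 + 55))/(-1050 + 892) = (-3862/(-3678) + (5 + 2*2/8)/8)/(-158) = (-3862*(-1/3678) + (5 + 2*2*(⅛))/8)*(-1/158) = (1931/1839 + (5 + ½)/8)*(-1/158) = (1931/1839 + (⅛)*(11/2))*(-1/158) = (1931/1839 + 11/16)*(-1/158) = (51125/29424)*(-1/158) = -51125/4648992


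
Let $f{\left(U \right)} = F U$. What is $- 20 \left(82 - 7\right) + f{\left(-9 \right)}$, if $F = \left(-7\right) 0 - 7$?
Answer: $-1437$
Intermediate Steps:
$F = -7$ ($F = 0 - 7 = -7$)
$f{\left(U \right)} = - 7 U$
$- 20 \left(82 - 7\right) + f{\left(-9 \right)} = - 20 \left(82 - 7\right) - -63 = \left(-20\right) 75 + 63 = -1500 + 63 = -1437$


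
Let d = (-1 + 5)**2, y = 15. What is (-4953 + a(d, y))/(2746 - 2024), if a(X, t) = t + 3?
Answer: -4935/722 ≈ -6.8352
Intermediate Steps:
d = 16 (d = 4**2 = 16)
a(X, t) = 3 + t
(-4953 + a(d, y))/(2746 - 2024) = (-4953 + (3 + 15))/(2746 - 2024) = (-4953 + 18)/722 = -4935*1/722 = -4935/722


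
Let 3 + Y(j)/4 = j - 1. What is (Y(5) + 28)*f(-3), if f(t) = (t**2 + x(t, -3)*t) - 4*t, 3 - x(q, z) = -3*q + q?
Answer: 960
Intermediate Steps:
x(q, z) = 3 + 2*q (x(q, z) = 3 - (-3*q + q) = 3 - (-2)*q = 3 + 2*q)
Y(j) = -16 + 4*j (Y(j) = -12 + 4*(j - 1) = -12 + 4*(-1 + j) = -12 + (-4 + 4*j) = -16 + 4*j)
f(t) = t**2 - 4*t + t*(3 + 2*t) (f(t) = (t**2 + (3 + 2*t)*t) - 4*t = (t**2 + t*(3 + 2*t)) - 4*t = t**2 - 4*t + t*(3 + 2*t))
(Y(5) + 28)*f(-3) = ((-16 + 4*5) + 28)*(-3*(-1 + 3*(-3))) = ((-16 + 20) + 28)*(-3*(-1 - 9)) = (4 + 28)*(-3*(-10)) = 32*30 = 960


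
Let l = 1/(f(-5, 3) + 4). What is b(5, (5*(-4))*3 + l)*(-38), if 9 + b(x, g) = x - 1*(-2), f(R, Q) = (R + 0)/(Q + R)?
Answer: 76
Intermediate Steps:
f(R, Q) = R/(Q + R)
l = 2/13 (l = 1/(-5/(3 - 5) + 4) = 1/(-5/(-2) + 4) = 1/(-5*(-½) + 4) = 1/(5/2 + 4) = 1/(13/2) = 2/13 ≈ 0.15385)
b(x, g) = -7 + x (b(x, g) = -9 + (x - 1*(-2)) = -9 + (x + 2) = -9 + (2 + x) = -7 + x)
b(5, (5*(-4))*3 + l)*(-38) = (-7 + 5)*(-38) = -2*(-38) = 76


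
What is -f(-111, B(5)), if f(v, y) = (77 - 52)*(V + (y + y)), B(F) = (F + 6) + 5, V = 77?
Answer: -2725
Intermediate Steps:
B(F) = 11 + F (B(F) = (6 + F) + 5 = 11 + F)
f(v, y) = 1925 + 50*y (f(v, y) = (77 - 52)*(77 + (y + y)) = 25*(77 + 2*y) = 1925 + 50*y)
-f(-111, B(5)) = -(1925 + 50*(11 + 5)) = -(1925 + 50*16) = -(1925 + 800) = -1*2725 = -2725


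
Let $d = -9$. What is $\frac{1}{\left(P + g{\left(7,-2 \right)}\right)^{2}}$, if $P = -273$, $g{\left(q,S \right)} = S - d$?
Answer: $\frac{1}{70756} \approx 1.4133 \cdot 10^{-5}$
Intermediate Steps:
$g{\left(q,S \right)} = 9 + S$ ($g{\left(q,S \right)} = S - -9 = S + 9 = 9 + S$)
$\frac{1}{\left(P + g{\left(7,-2 \right)}\right)^{2}} = \frac{1}{\left(-273 + \left(9 - 2\right)\right)^{2}} = \frac{1}{\left(-273 + 7\right)^{2}} = \frac{1}{\left(-266\right)^{2}} = \frac{1}{70756}$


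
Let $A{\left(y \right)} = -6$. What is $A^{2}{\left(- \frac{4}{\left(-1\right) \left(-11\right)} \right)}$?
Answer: $36$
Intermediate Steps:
$A^{2}{\left(- \frac{4}{\left(-1\right) \left(-11\right)} \right)} = \left(-6\right)^{2} = 36$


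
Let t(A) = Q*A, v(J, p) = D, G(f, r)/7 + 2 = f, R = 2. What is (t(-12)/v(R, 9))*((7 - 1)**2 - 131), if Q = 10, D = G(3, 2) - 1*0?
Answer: 11400/7 ≈ 1628.6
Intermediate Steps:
G(f, r) = -14 + 7*f
D = 7 (D = (-14 + 7*3) - 1*0 = (-14 + 21) + 0 = 7 + 0 = 7)
v(J, p) = 7
t(A) = 10*A
(t(-12)/v(R, 9))*((7 - 1)**2 - 131) = ((10*(-12))/7)*((7 - 1)**2 - 131) = (-120*1/7)*(6**2 - 131) = -120*(36 - 131)/7 = -120/7*(-95) = 11400/7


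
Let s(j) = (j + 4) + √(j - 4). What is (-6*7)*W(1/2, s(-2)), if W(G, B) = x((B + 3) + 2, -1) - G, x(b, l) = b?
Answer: -273 - 42*I*√6 ≈ -273.0 - 102.88*I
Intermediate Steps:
s(j) = 4 + j + √(-4 + j) (s(j) = (4 + j) + √(-4 + j) = 4 + j + √(-4 + j))
W(G, B) = 5 + B - G (W(G, B) = ((B + 3) + 2) - G = ((3 + B) + 2) - G = (5 + B) - G = 5 + B - G)
(-6*7)*W(1/2, s(-2)) = (-6*7)*(5 + (4 - 2 + √(-4 - 2)) - 1/2) = -42*(5 + (4 - 2 + √(-6)) - 1*½) = -42*(5 + (4 - 2 + I*√6) - ½) = -42*(5 + (2 + I*√6) - ½) = -42*(13/2 + I*√6) = -273 - 42*I*√6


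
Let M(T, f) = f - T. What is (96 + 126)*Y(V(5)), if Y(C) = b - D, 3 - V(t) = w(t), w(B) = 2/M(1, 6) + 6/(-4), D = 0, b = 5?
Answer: 1110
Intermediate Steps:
w(B) = -11/10 (w(B) = 2/(6 - 1*1) + 6/(-4) = 2/(6 - 1) + 6*(-1/4) = 2/5 - 3/2 = -11/10)
V(t) = 41/10 (V(t) = 3 - 1*(-11/10) = 3 + 11/10 = 41/10)
Y(C) = 5 (Y(C) = 5 - 1*0 = 5 + 0 = 5)
(96 + 126)*Y(V(5)) = (96 + 126)*5 = 222*5 = 1110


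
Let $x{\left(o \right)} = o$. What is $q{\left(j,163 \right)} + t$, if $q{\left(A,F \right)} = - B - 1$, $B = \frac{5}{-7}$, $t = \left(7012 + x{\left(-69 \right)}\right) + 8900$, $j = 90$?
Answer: $\frac{110899}{7} \approx 15843.0$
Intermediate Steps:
$t = 15843$ ($t = \left(7012 - 69\right) + 8900 = 6943 + 8900 = 15843$)
$B = - \frac{5}{7}$ ($B = 5 \left(- \frac{1}{7}\right) = - \frac{5}{7} \approx -0.71429$)
$q{\left(A,F \right)} = - \frac{2}{7}$ ($q{\left(A,F \right)} = \left(-1\right) \left(- \frac{5}{7}\right) - 1 = \frac{5}{7} - 1 = - \frac{2}{7}$)
$q{\left(j,163 \right)} + t = - \frac{2}{7} + 15843 = \frac{110899}{7}$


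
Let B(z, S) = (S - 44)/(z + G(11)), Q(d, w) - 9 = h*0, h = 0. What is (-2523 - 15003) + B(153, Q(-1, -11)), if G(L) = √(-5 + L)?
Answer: -136722111/7801 + 35*√6/23403 ≈ -17526.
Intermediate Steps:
Q(d, w) = 9 (Q(d, w) = 9 + 0*0 = 9 + 0 = 9)
B(z, S) = (-44 + S)/(z + √6) (B(z, S) = (S - 44)/(z + √(-5 + 11)) = (-44 + S)/(z + √6))
(-2523 - 15003) + B(153, Q(-1, -11)) = (-2523 - 15003) + (-44 + 9)/(153 + √6) = -17526 - 35/(153 + √6)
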